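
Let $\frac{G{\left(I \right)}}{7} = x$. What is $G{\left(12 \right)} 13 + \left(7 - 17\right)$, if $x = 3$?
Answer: $263$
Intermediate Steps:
$G{\left(I \right)} = 21$ ($G{\left(I \right)} = 7 \cdot 3 = 21$)
$G{\left(12 \right)} 13 + \left(7 - 17\right) = 21 \cdot 13 + \left(7 - 17\right) = 273 + \left(7 - 17\right) = 273 - 10 = 263$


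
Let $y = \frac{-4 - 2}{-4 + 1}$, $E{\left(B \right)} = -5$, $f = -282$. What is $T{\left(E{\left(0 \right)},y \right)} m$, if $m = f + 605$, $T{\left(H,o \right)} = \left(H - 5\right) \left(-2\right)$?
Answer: $6460$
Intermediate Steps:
$y = 2$ ($y = - \frac{6}{-3} = \left(-6\right) \left(- \frac{1}{3}\right) = 2$)
$T{\left(H,o \right)} = 10 - 2 H$ ($T{\left(H,o \right)} = \left(-5 + H\right) \left(-2\right) = 10 - 2 H$)
$m = 323$ ($m = -282 + 605 = 323$)
$T{\left(E{\left(0 \right)},y \right)} m = \left(10 - -10\right) 323 = \left(10 + 10\right) 323 = 20 \cdot 323 = 6460$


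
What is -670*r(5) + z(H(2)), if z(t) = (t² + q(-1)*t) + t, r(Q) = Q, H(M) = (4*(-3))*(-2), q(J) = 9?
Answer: -2534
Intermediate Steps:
H(M) = 24 (H(M) = -12*(-2) = 24)
z(t) = t² + 10*t (z(t) = (t² + 9*t) + t = t² + 10*t)
-670*r(5) + z(H(2)) = -670*5 + 24*(10 + 24) = -3350 + 24*34 = -3350 + 816 = -2534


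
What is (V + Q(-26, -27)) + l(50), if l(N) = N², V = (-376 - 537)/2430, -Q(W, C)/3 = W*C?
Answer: 956507/2430 ≈ 393.62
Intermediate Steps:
Q(W, C) = -3*C*W (Q(W, C) = -3*W*C = -3*C*W)
V = -913/2430 (V = -913*1/2430 = -913/2430 ≈ -0.37572)
(V + Q(-26, -27)) + l(50) = (-913/2430 - 3*(-27)*(-26)) + 50² = (-913/2430 - 2106) + 2500 = -5118493/2430 + 2500 = 956507/2430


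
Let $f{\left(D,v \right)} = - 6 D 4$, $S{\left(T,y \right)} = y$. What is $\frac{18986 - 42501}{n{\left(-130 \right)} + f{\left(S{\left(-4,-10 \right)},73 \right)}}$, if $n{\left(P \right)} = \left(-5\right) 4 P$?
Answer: $- \frac{4703}{568} \approx -8.2799$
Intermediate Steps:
$n{\left(P \right)} = - 20 P$
$f{\left(D,v \right)} = - 24 D$
$\frac{18986 - 42501}{n{\left(-130 \right)} + f{\left(S{\left(-4,-10 \right)},73 \right)}} = \frac{18986 - 42501}{\left(-20\right) \left(-130\right) - -240} = - \frac{23515}{2600 + 240} = - \frac{23515}{2840} = \left(-23515\right) \frac{1}{2840} = - \frac{4703}{568}$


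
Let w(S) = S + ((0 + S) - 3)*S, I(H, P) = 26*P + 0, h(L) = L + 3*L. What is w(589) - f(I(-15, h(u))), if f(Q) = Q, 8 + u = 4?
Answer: 346159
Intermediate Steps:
u = -4 (u = -8 + 4 = -4)
h(L) = 4*L
I(H, P) = 26*P
w(S) = S + S*(-3 + S) (w(S) = S + (S - 3)*S = S + (-3 + S)*S = S + S*(-3 + S))
w(589) - f(I(-15, h(u))) = 589*(-2 + 589) - 26*4*(-4) = 589*587 - 26*(-16) = 345743 - 1*(-416) = 345743 + 416 = 346159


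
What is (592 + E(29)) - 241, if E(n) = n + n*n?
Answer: 1221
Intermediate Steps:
E(n) = n + n²
(592 + E(29)) - 241 = (592 + 29*(1 + 29)) - 241 = (592 + 29*30) - 241 = (592 + 870) - 241 = 1462 - 241 = 1221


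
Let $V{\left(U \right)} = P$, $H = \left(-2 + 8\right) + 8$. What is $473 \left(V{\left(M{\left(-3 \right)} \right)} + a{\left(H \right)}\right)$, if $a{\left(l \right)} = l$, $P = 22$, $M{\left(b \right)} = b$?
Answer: $17028$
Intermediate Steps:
$H = 14$ ($H = 6 + 8 = 14$)
$V{\left(U \right)} = 22$
$473 \left(V{\left(M{\left(-3 \right)} \right)} + a{\left(H \right)}\right) = 473 \left(22 + 14\right) = 473 \cdot 36 = 17028$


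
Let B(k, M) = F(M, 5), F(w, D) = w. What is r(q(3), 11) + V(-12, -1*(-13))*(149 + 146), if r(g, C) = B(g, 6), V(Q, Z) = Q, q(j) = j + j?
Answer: -3534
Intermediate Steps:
q(j) = 2*j
B(k, M) = M
r(g, C) = 6
r(q(3), 11) + V(-12, -1*(-13))*(149 + 146) = 6 - 12*(149 + 146) = 6 - 12*295 = 6 - 3540 = -3534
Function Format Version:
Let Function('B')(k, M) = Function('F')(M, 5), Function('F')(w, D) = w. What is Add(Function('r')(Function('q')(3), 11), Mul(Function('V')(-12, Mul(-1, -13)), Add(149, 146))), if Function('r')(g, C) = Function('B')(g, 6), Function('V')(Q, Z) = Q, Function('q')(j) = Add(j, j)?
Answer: -3534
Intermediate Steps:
Function('q')(j) = Mul(2, j)
Function('B')(k, M) = M
Function('r')(g, C) = 6
Add(Function('r')(Function('q')(3), 11), Mul(Function('V')(-12, Mul(-1, -13)), Add(149, 146))) = Add(6, Mul(-12, Add(149, 146))) = Add(6, Mul(-12, 295)) = Add(6, -3540) = -3534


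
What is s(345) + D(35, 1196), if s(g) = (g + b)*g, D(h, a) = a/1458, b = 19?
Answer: 91548418/729 ≈ 1.2558e+5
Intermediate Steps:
D(h, a) = a/1458 (D(h, a) = a*(1/1458) = a/1458)
s(g) = g*(19 + g) (s(g) = (g + 19)*g = (19 + g)*g = g*(19 + g))
s(345) + D(35, 1196) = 345*(19 + 345) + (1/1458)*1196 = 345*364 + 598/729 = 125580 + 598/729 = 91548418/729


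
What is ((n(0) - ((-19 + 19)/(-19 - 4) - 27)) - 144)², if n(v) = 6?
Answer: 12321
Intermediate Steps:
((n(0) - ((-19 + 19)/(-19 - 4) - 27)) - 144)² = ((6 - ((-19 + 19)/(-19 - 4) - 27)) - 144)² = ((6 - (0/(-23) - 27)) - 144)² = ((6 - (0*(-1/23) - 27)) - 144)² = ((6 - (0 - 27)) - 144)² = ((6 - 1*(-27)) - 144)² = ((6 + 27) - 144)² = (33 - 144)² = (-111)² = 12321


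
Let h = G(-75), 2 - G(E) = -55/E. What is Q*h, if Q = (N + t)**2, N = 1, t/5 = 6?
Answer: 18259/15 ≈ 1217.3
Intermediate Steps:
t = 30 (t = 5*6 = 30)
G(E) = 2 + 55/E (G(E) = 2 - (-55)/E = 2 + 55/E)
h = 19/15 (h = 2 + 55/(-75) = 2 + 55*(-1/75) = 2 - 11/15 = 19/15 ≈ 1.2667)
Q = 961 (Q = (1 + 30)**2 = 31**2 = 961)
Q*h = 961*(19/15) = 18259/15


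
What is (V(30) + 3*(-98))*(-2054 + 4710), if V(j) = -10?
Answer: -807424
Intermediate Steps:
(V(30) + 3*(-98))*(-2054 + 4710) = (-10 + 3*(-98))*(-2054 + 4710) = (-10 - 294)*2656 = -304*2656 = -807424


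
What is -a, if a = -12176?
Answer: 12176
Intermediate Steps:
-a = -1*(-12176) = 12176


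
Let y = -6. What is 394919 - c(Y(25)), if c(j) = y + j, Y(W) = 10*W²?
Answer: 388675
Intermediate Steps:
c(j) = -6 + j
394919 - c(Y(25)) = 394919 - (-6 + 10*25²) = 394919 - (-6 + 10*625) = 394919 - (-6 + 6250) = 394919 - 1*6244 = 394919 - 6244 = 388675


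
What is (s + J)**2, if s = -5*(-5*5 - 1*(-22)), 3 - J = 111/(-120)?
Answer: 573049/1600 ≈ 358.16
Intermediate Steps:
J = 157/40 (J = 3 - 111/(-120) = 3 - 111*(-1)/120 = 3 - 1*(-37/40) = 3 + 37/40 = 157/40 ≈ 3.9250)
s = 15 (s = -5*(-25 + 22) = -5*(-3) = 15)
(s + J)**2 = (15 + 157/40)**2 = (757/40)**2 = 573049/1600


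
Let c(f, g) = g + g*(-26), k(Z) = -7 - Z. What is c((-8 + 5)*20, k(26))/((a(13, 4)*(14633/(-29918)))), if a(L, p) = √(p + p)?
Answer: -12341175*√2/29266 ≈ -596.36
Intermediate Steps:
a(L, p) = √2*√p (a(L, p) = √(2*p) = √2*√p)
c(f, g) = -25*g (c(f, g) = g - 26*g = -25*g)
c((-8 + 5)*20, k(26))/((a(13, 4)*(14633/(-29918)))) = (-25*(-7 - 1*26))/(((√2*√4)*(14633/(-29918)))) = (-25*(-7 - 26))/(((√2*2)*(14633*(-1/29918)))) = (-25*(-33))/(((2*√2)*(-14633/29918))) = 825/((-14633*√2/14959)) = 825*(-14959*√2/29266) = -12341175*√2/29266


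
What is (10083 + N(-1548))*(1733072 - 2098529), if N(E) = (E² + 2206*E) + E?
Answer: 369129477393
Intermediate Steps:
N(E) = E² + 2207*E
(10083 + N(-1548))*(1733072 - 2098529) = (10083 - 1548*(2207 - 1548))*(1733072 - 2098529) = (10083 - 1548*659)*(-365457) = (10083 - 1020132)*(-365457) = -1010049*(-365457) = 369129477393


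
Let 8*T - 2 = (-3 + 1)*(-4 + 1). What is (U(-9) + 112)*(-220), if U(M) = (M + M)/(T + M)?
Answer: -25135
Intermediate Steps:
T = 1 (T = 1/4 + ((-3 + 1)*(-4 + 1))/8 = 1/4 + (-2*(-3))/8 = 1/4 + (1/8)*6 = 1/4 + 3/4 = 1)
U(M) = 2*M/(1 + M) (U(M) = (M + M)/(1 + M) = (2*M)/(1 + M) = 2*M/(1 + M))
(U(-9) + 112)*(-220) = (2*(-9)/(1 - 9) + 112)*(-220) = (2*(-9)/(-8) + 112)*(-220) = (2*(-9)*(-1/8) + 112)*(-220) = (9/4 + 112)*(-220) = (457/4)*(-220) = -25135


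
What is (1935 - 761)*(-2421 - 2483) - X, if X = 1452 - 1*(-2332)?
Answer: -5761080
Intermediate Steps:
X = 3784 (X = 1452 + 2332 = 3784)
(1935 - 761)*(-2421 - 2483) - X = (1935 - 761)*(-2421 - 2483) - 1*3784 = 1174*(-4904) - 3784 = -5757296 - 3784 = -5761080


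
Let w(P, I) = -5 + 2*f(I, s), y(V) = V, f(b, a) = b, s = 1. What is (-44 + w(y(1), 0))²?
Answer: 2401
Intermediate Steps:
w(P, I) = -5 + 2*I
(-44 + w(y(1), 0))² = (-44 + (-5 + 2*0))² = (-44 + (-5 + 0))² = (-44 - 5)² = (-49)² = 2401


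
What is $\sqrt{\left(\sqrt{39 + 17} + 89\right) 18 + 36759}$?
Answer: $\sqrt{38361 + 36 \sqrt{14}} \approx 196.2$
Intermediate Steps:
$\sqrt{\left(\sqrt{39 + 17} + 89\right) 18 + 36759} = \sqrt{\left(\sqrt{56} + 89\right) 18 + 36759} = \sqrt{\left(2 \sqrt{14} + 89\right) 18 + 36759} = \sqrt{\left(89 + 2 \sqrt{14}\right) 18 + 36759} = \sqrt{\left(1602 + 36 \sqrt{14}\right) + 36759} = \sqrt{38361 + 36 \sqrt{14}}$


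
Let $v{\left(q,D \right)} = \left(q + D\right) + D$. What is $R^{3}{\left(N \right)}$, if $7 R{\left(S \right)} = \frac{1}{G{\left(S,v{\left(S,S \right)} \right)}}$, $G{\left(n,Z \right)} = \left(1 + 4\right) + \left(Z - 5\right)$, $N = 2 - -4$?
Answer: $\frac{1}{2000376} \approx 4.9991 \cdot 10^{-7}$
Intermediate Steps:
$N = 6$ ($N = 2 + 4 = 6$)
$v{\left(q,D \right)} = q + 2 D$ ($v{\left(q,D \right)} = \left(D + q\right) + D = q + 2 D$)
$G{\left(n,Z \right)} = Z$ ($G{\left(n,Z \right)} = 5 + \left(Z - 5\right) = 5 + \left(-5 + Z\right) = Z$)
$R{\left(S \right)} = \frac{1}{21 S}$ ($R{\left(S \right)} = \frac{1}{7 \left(S + 2 S\right)} = \frac{1}{7 \cdot 3 S} = \frac{\frac{1}{3} \frac{1}{S}}{7} = \frac{1}{21 S}$)
$R^{3}{\left(N \right)} = \left(\frac{1}{21 \cdot 6}\right)^{3} = \left(\frac{1}{21} \cdot \frac{1}{6}\right)^{3} = \left(\frac{1}{126}\right)^{3} = \frac{1}{2000376}$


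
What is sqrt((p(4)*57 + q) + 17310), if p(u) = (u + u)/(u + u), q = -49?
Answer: sqrt(17318) ≈ 131.60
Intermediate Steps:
p(u) = 1 (p(u) = (2*u)/((2*u)) = (2*u)*(1/(2*u)) = 1)
sqrt((p(4)*57 + q) + 17310) = sqrt((1*57 - 49) + 17310) = sqrt((57 - 49) + 17310) = sqrt(8 + 17310) = sqrt(17318)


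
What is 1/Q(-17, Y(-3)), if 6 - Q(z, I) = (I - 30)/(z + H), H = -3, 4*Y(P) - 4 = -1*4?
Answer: 2/9 ≈ 0.22222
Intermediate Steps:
Y(P) = 0 (Y(P) = 1 + (-1*4)/4 = 1 + (1/4)*(-4) = 1 - 1 = 0)
Q(z, I) = 6 - (-30 + I)/(-3 + z) (Q(z, I) = 6 - (I - 30)/(z - 3) = 6 - (-30 + I)/(-3 + z))
1/Q(-17, Y(-3)) = 1/((12 - 1*0 + 6*(-17))/(-3 - 17)) = 1/((12 + 0 - 102)/(-20)) = 1/(-1/20*(-90)) = 1/(9/2) = 2/9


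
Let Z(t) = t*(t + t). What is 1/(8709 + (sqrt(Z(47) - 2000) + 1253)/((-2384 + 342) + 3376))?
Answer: 15499824706/135002532043063 - 1334*sqrt(2418)/135002532043063 ≈ 0.00011481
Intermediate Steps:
Z(t) = 2*t**2 (Z(t) = t*(2*t) = 2*t**2)
1/(8709 + (sqrt(Z(47) - 2000) + 1253)/((-2384 + 342) + 3376)) = 1/(8709 + (sqrt(2*47**2 - 2000) + 1253)/((-2384 + 342) + 3376)) = 1/(8709 + (sqrt(2*2209 - 2000) + 1253)/(-2042 + 3376)) = 1/(8709 + (sqrt(4418 - 2000) + 1253)/1334) = 1/(8709 + (sqrt(2418) + 1253)*(1/1334)) = 1/(8709 + (1253 + sqrt(2418))*(1/1334)) = 1/(8709 + (1253/1334 + sqrt(2418)/1334)) = 1/(11619059/1334 + sqrt(2418)/1334)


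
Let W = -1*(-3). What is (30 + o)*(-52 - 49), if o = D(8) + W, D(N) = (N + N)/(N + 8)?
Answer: -3434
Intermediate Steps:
D(N) = 2*N/(8 + N) (D(N) = (2*N)/(8 + N) = 2*N/(8 + N))
W = 3
o = 4 (o = 2*8/(8 + 8) + 3 = 2*8/16 + 3 = 2*8*(1/16) + 3 = 1 + 3 = 4)
(30 + o)*(-52 - 49) = (30 + 4)*(-52 - 49) = 34*(-101) = -3434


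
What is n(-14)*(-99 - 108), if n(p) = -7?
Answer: 1449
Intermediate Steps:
n(-14)*(-99 - 108) = -7*(-99 - 108) = -7*(-207) = 1449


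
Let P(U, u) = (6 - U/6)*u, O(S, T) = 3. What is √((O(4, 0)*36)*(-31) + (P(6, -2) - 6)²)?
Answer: 2*I*√773 ≈ 55.606*I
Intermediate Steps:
P(U, u) = u*(6 - U/6) (P(U, u) = (6 - U/6)*u = u*(6 - U/6))
√((O(4, 0)*36)*(-31) + (P(6, -2) - 6)²) = √((3*36)*(-31) + ((⅙)*(-2)*(36 - 1*6) - 6)²) = √(108*(-31) + ((⅙)*(-2)*(36 - 6) - 6)²) = √(-3348 + ((⅙)*(-2)*30 - 6)²) = √(-3348 + (-10 - 6)²) = √(-3348 + (-16)²) = √(-3348 + 256) = √(-3092) = 2*I*√773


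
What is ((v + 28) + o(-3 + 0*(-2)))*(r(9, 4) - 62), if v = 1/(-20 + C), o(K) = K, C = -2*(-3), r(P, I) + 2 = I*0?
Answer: -11168/7 ≈ -1595.4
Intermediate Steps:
r(P, I) = -2 (r(P, I) = -2 + I*0 = -2 + 0 = -2)
C = 6
v = -1/14 (v = 1/(-20 + 6) = 1/(-14) = -1/14 ≈ -0.071429)
((v + 28) + o(-3 + 0*(-2)))*(r(9, 4) - 62) = ((-1/14 + 28) + (-3 + 0*(-2)))*(-2 - 62) = (391/14 + (-3 + 0))*(-64) = (391/14 - 3)*(-64) = (349/14)*(-64) = -11168/7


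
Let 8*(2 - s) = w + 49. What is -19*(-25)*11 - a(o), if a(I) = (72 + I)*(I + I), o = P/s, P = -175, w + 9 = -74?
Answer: 7689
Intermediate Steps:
w = -83 (w = -9 - 74 = -83)
s = 25/4 (s = 2 - (-83 + 49)/8 = 2 - ⅛*(-34) = 2 + 17/4 = 25/4 ≈ 6.2500)
o = -28 (o = -175/25/4 = -175*4/25 = -28)
a(I) = 2*I*(72 + I) (a(I) = (72 + I)*(2*I) = 2*I*(72 + I))
-19*(-25)*11 - a(o) = -19*(-25)*11 - 2*(-28)*(72 - 28) = 475*11 - 2*(-28)*44 = 5225 - 1*(-2464) = 5225 + 2464 = 7689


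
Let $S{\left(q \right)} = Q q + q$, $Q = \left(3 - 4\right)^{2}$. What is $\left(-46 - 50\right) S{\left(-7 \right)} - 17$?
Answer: $1327$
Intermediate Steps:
$Q = 1$ ($Q = \left(-1\right)^{2} = 1$)
$S{\left(q \right)} = 2 q$ ($S{\left(q \right)} = 1 q + q = q + q = 2 q$)
$\left(-46 - 50\right) S{\left(-7 \right)} - 17 = \left(-46 - 50\right) 2 \left(-7\right) - 17 = \left(-96\right) \left(-14\right) - 17 = 1344 - 17 = 1327$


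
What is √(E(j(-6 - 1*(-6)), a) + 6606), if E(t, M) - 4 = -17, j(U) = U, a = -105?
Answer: √6593 ≈ 81.197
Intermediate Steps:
E(t, M) = -13 (E(t, M) = 4 - 17 = -13)
√(E(j(-6 - 1*(-6)), a) + 6606) = √(-13 + 6606) = √6593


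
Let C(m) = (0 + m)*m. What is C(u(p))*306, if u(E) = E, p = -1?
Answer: 306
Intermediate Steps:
C(m) = m**2 (C(m) = m*m = m**2)
C(u(p))*306 = (-1)**2*306 = 1*306 = 306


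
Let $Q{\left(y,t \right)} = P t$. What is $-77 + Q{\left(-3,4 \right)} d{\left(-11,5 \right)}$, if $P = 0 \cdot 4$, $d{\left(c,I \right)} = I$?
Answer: $-77$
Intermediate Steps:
$P = 0$
$Q{\left(y,t \right)} = 0$ ($Q{\left(y,t \right)} = 0 t = 0$)
$-77 + Q{\left(-3,4 \right)} d{\left(-11,5 \right)} = -77 + 0 \cdot 5 = -77 + 0 = -77$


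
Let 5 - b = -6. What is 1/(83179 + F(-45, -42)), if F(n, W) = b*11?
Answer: 1/83300 ≈ 1.2005e-5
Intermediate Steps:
b = 11 (b = 5 - 1*(-6) = 5 + 6 = 11)
F(n, W) = 121 (F(n, W) = 11*11 = 121)
1/(83179 + F(-45, -42)) = 1/(83179 + 121) = 1/83300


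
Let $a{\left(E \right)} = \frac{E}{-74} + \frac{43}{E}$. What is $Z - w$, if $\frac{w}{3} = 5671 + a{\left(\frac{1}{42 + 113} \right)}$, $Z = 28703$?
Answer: $- \frac{95258347}{11470} \approx -8305.0$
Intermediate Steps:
$a{\left(E \right)} = \frac{43}{E} - \frac{E}{74}$ ($a{\left(E \right)} = E \left(- \frac{1}{74}\right) + \frac{43}{E} = - \frac{E}{74} + \frac{43}{E} = \frac{43}{E} - \frac{E}{74}$)
$w = \frac{424481757}{11470}$ ($w = 3 \left(5671 + \left(\frac{43}{\frac{1}{42 + 113}} - \frac{1}{74 \left(42 + 113\right)}\right)\right) = 3 \left(5671 + \left(\frac{43}{\frac{1}{155}} - \frac{1}{74 \cdot 155}\right)\right) = 3 \left(5671 + \left(43 \frac{1}{\frac{1}{155}} - \frac{1}{11470}\right)\right) = 3 \left(5671 + \left(43 \cdot 155 - \frac{1}{11470}\right)\right) = 3 \left(5671 + \left(6665 - \frac{1}{11470}\right)\right) = 3 \left(5671 + \frac{76447549}{11470}\right) = 3 \cdot \frac{141493919}{11470} = \frac{424481757}{11470} \approx 37008.0$)
$Z - w = 28703 - \frac{424481757}{11470} = - \frac{95258347}{11470}$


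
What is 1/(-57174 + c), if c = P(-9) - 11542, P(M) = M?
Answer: -1/68725 ≈ -1.4551e-5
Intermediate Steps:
c = -11551 (c = -9 - 11542 = -11551)
1/(-57174 + c) = 1/(-57174 - 11551) = 1/(-68725) = -1/68725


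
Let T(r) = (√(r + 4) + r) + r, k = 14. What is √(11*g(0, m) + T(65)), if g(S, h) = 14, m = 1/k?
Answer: √(284 + √69) ≈ 17.097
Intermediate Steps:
T(r) = √(4 + r) + 2*r (T(r) = (√(4 + r) + r) + r = (r + √(4 + r)) + r = √(4 + r) + 2*r)
m = 1/14 ≈ 0.071429
√(11*g(0, m) + T(65)) = √(11*14 + (√(4 + 65) + 2*65)) = √(154 + (√69 + 130)) = √(154 + (130 + √69)) = √(284 + √69)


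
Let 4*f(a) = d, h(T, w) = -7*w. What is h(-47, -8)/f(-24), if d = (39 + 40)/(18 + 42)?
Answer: 13440/79 ≈ 170.13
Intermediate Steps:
d = 79/60 ≈ 1.3167
f(a) = 79/240 (f(a) = (¼)*(79/60) = 79/240)
h(-47, -8)/f(-24) = (-7*(-8))/(79/240) = 56*(240/79) = 13440/79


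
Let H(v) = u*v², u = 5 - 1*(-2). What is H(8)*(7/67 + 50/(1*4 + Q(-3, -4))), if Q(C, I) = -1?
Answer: 1510208/201 ≈ 7513.5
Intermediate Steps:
u = 7 (u = 5 + 2 = 7)
H(v) = 7*v²
H(8)*(7/67 + 50/(1*4 + Q(-3, -4))) = (7*8²)*(7/67 + 50/(1*4 - 1)) = (7*64)*(7*(1/67) + 50/(4 - 1)) = 448*(7/67 + 50/3) = 448*(3371/201) = 1510208/201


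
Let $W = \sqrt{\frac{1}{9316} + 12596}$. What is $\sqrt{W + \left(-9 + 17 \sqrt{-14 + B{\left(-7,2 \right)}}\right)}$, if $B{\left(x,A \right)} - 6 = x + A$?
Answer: $\frac{\sqrt{-195272676 + 4658 \sqrt{273294960873} + 368848388 i \sqrt{13}}}{4658} \approx 10.566 + 2.9005 i$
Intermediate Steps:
$B{\left(x,A \right)} = 6 + A + x$ ($B{\left(x,A \right)} = 6 + \left(x + A\right) = 6 + \left(A + x\right) = 6 + A + x$)
$W = \frac{\sqrt{273294960873}}{4658}$ ($W = \sqrt{\frac{1}{9316} + 12596} = \sqrt{\frac{117344337}{9316}} = \frac{\sqrt{273294960873}}{4658} \approx 112.23$)
$\sqrt{W + \left(-9 + 17 \sqrt{-14 + B{\left(-7,2 \right)}}\right)} = \sqrt{\frac{\sqrt{273294960873}}{4658} - \left(9 - 17 \sqrt{-14 + \left(6 + 2 - 7\right)}\right)} = \sqrt{\frac{\sqrt{273294960873}}{4658} - \left(9 - 17 \sqrt{-14 + 1}\right)} = \sqrt{\frac{\sqrt{273294960873}}{4658} - \left(9 - 17 \sqrt{-13}\right)} = \sqrt{\frac{\sqrt{273294960873}}{4658} - \left(9 - 17 i \sqrt{13}\right)} = \sqrt{-9 + \frac{\sqrt{273294960873}}{4658} + 17 i \sqrt{13}}$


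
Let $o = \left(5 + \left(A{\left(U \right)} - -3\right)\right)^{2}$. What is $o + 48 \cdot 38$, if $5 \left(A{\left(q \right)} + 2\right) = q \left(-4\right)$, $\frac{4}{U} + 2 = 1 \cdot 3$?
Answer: $\frac{45796}{25} \approx 1831.8$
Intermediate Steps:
$U = 4$ ($U = \frac{4}{-2 + 1 \cdot 3} = \frac{4}{-2 + 3} = \frac{4}{1} = 4 \cdot 1 = 4$)
$A{\left(q \right)} = -2 - \frac{4 q}{5}$ ($A{\left(q \right)} = -2 + \frac{q \left(-4\right)}{5} = -2 + \frac{\left(-4\right) q}{5} = -2 - \frac{4 q}{5}$)
$o = \frac{196}{25}$ ($o = \left(5 - \frac{11}{5}\right)^{2} = \left(\frac{14}{5}\right)^{2} = \frac{196}{25} \approx 7.84$)
$o + 48 \cdot 38 = \frac{196}{25} + 48 \cdot 38 = \frac{196}{25} + 1824 = \frac{45796}{25}$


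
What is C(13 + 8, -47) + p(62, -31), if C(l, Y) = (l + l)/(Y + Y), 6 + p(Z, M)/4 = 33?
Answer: 5055/47 ≈ 107.55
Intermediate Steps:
p(Z, M) = 108 (p(Z, M) = -24 + 4*33 = -24 + 132 = 108)
C(l, Y) = l/Y (C(l, Y) = (2*l)/((2*Y)) = (2*l)*(1/(2*Y)) = l/Y)
C(13 + 8, -47) + p(62, -31) = (13 + 8)/(-47) + 108 = 21*(-1/47) + 108 = -21/47 + 108 = 5055/47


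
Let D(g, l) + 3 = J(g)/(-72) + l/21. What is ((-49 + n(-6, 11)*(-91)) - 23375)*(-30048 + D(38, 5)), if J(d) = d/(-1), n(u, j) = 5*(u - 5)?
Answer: 139480806121/252 ≈ 5.5350e+8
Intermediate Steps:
n(u, j) = -25 + 5*u (n(u, j) = 5*(-5 + u) = -25 + 5*u)
J(d) = -d (J(d) = d*(-1) = -d)
D(g, l) = -3 + l/21 + g/72 (D(g, l) = -3 + (-g/(-72) + l/21) = -3 + (-g*(-1/72) + l*(1/21)) = -3 + (g/72 + l/21) = -3 + (l/21 + g/72) = -3 + l/21 + g/72)
((-49 + n(-6, 11)*(-91)) - 23375)*(-30048 + D(38, 5)) = ((-49 + (-25 + 5*(-6))*(-91)) - 23375)*(-30048 + (-3 + (1/21)*5 + (1/72)*38)) = ((-49 + (-25 - 30)*(-91)) - 23375)*(-30048 + (-3 + 5/21 + 19/36)) = ((-49 - 55*(-91)) - 23375)*(-30048 - 563/252) = ((-49 + 5005) - 23375)*(-7572659/252) = (4956 - 23375)*(-7572659/252) = -18419*(-7572659/252) = 139480806121/252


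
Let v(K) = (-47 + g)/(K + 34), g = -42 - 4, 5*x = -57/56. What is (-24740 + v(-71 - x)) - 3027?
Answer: -286057361/10303 ≈ -27764.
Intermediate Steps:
x = -57/280 (x = (-57/56)/5 = (-57*1/56)/5 = (1/5)*(-57/56) = -57/280 ≈ -0.20357)
g = -46
v(K) = -93/(34 + K) (v(K) = (-47 - 46)/(K + 34) = -93/(34 + K))
(-24740 + v(-71 - x)) - 3027 = (-24740 - 93/(34 + (-71 - 1*(-57/280)))) - 3027 = (-24740 - 93/(34 + (-71 + 57/280))) - 3027 = (-24740 - 93/(34 - 19823/280)) - 3027 = (-24740 - 93/(-10303/280)) - 3027 = (-24740 - 93*(-280/10303)) - 3027 = (-24740 + 26040/10303) - 3027 = -254870180/10303 - 3027 = -286057361/10303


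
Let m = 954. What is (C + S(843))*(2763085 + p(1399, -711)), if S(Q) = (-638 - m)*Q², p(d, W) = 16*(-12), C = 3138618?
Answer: -3117136193208870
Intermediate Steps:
p(d, W) = -192
S(Q) = -1592*Q² (S(Q) = (-638 - 1*954)*Q² = (-638 - 954)*Q² = -1592*Q²)
(C + S(843))*(2763085 + p(1399, -711)) = (3138618 - 1592*843²)*(2763085 - 192) = (3138618 - 1592*710649)*2762893 = (3138618 - 1131353208)*2762893 = -1128214590*2762893 = -3117136193208870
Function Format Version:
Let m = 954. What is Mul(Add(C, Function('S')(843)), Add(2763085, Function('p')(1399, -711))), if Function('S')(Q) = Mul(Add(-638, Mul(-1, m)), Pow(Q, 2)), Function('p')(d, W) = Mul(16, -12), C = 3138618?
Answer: -3117136193208870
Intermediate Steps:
Function('p')(d, W) = -192
Function('S')(Q) = Mul(-1592, Pow(Q, 2)) (Function('S')(Q) = Mul(Add(-638, Mul(-1, 954)), Pow(Q, 2)) = Mul(Add(-638, -954), Pow(Q, 2)) = Mul(-1592, Pow(Q, 2)))
Mul(Add(C, Function('S')(843)), Add(2763085, Function('p')(1399, -711))) = Mul(Add(3138618, Mul(-1592, Pow(843, 2))), Add(2763085, -192)) = Mul(Add(3138618, Mul(-1592, 710649)), 2762893) = Mul(Add(3138618, -1131353208), 2762893) = Mul(-1128214590, 2762893) = -3117136193208870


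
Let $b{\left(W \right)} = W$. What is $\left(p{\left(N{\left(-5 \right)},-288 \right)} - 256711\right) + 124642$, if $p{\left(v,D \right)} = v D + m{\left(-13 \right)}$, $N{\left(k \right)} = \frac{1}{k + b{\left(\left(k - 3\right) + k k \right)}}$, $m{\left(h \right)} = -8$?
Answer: $-132101$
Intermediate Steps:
$N{\left(k \right)} = \frac{1}{-3 + k^{2} + 2 k}$ ($N{\left(k \right)} = \frac{1}{k + \left(\left(k - 3\right) + k k\right)} = \frac{1}{k + \left(\left(-3 + k\right) + k^{2}\right)} = \frac{1}{k + \left(-3 + k + k^{2}\right)} = \frac{1}{-3 + k^{2} + 2 k}$)
$p{\left(v,D \right)} = -8 + D v$ ($p{\left(v,D \right)} = v D - 8 = D v - 8 = -8 + D v$)
$\left(p{\left(N{\left(-5 \right)},-288 \right)} - 256711\right) + 124642 = \left(\left(-8 - \frac{288}{-3 + \left(-5\right)^{2} + 2 \left(-5\right)}\right) - 256711\right) + 124642 = \left(\left(-8 - \frac{288}{-3 + 25 - 10}\right) - 256711\right) + 124642 = \left(\left(-8 - \frac{288}{12}\right) - 256711\right) + 124642 = \left(\left(-8 - 24\right) - 256711\right) + 124642 = \left(-32 - 256711\right) + 124642 = -256743 + 124642 = -132101$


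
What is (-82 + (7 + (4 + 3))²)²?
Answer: 12996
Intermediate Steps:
(-82 + (7 + (4 + 3))²)² = (-82 + (7 + 7)²)² = (-82 + 14²)² = (-82 + 196)² = 114² = 12996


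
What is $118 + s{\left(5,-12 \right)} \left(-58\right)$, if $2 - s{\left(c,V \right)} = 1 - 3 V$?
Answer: $2148$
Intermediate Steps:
$s{\left(c,V \right)} = 1 + 3 V$ ($s{\left(c,V \right)} = 2 - \left(1 - 3 V\right) = 2 + \left(-1 + 3 V\right) = 1 + 3 V$)
$118 + s{\left(5,-12 \right)} \left(-58\right) = 118 + \left(1 + 3 \left(-12\right)\right) \left(-58\right) = 118 + \left(1 - 36\right) \left(-58\right) = 118 - -2030 = 118 + 2030 = 2148$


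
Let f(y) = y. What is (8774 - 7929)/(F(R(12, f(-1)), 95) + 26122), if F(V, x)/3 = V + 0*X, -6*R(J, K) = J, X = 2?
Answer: 845/26116 ≈ 0.032356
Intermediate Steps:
R(J, K) = -J/6
F(V, x) = 3*V (F(V, x) = 3*(V + 0*2) = 3*(V + 0) = 3*V)
(8774 - 7929)/(F(R(12, f(-1)), 95) + 26122) = (8774 - 7929)/(3*(-1/6*12) + 26122) = 845/(3*(-2) + 26122) = 845/(-6 + 26122) = 845/26116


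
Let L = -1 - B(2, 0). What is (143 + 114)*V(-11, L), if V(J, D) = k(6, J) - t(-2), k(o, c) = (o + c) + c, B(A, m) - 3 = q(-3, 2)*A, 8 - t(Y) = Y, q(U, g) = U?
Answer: -6682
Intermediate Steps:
t(Y) = 8 - Y
B(A, m) = 3 - 3*A
k(o, c) = o + 2*c (k(o, c) = (c + o) + c = o + 2*c)
L = 2 (L = -1 - (3 - 3*2) = -1 - (3 - 6) = -1 - 1*(-3) = -1 + 3 = 2)
V(J, D) = -4 + 2*J (V(J, D) = (6 + 2*J) - (8 - 1*(-2)) = (6 + 2*J) - (8 + 2) = (6 + 2*J) - 1*10 = (6 + 2*J) - 10 = -4 + 2*J)
(143 + 114)*V(-11, L) = (143 + 114)*(-4 + 2*(-11)) = 257*(-4 - 22) = 257*(-26) = -6682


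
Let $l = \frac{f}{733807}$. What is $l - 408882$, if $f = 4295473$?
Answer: $- \frac{300036178301}{733807} \approx -4.0888 \cdot 10^{5}$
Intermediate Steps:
$l = \frac{4295473}{733807} \approx 5.8537$
$l - 408882 = \frac{4295473}{733807} - 408882 = - \frac{300036178301}{733807}$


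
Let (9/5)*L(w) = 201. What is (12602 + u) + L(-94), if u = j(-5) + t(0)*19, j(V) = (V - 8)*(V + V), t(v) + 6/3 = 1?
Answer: 38474/3 ≈ 12825.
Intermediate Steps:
t(v) = -1 (t(v) = -2 + 1 = -1)
j(V) = 2*V*(-8 + V) (j(V) = (-8 + V)*(2*V) = 2*V*(-8 + V))
L(w) = 335/3 (L(w) = (5/9)*201 = 335/3)
u = 111 (u = 2*(-5)*(-8 - 5) - 1*19 = 2*(-5)*(-13) - 19 = 130 - 19 = 111)
(12602 + u) + L(-94) = (12602 + 111) + 335/3 = 12713 + 335/3 = 38474/3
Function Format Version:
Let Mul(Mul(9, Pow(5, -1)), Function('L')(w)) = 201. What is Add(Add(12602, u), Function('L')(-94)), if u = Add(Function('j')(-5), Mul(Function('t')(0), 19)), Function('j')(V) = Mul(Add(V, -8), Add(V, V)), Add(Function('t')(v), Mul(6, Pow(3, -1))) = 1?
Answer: Rational(38474, 3) ≈ 12825.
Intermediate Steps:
Function('t')(v) = -1 (Function('t')(v) = Add(-2, 1) = -1)
Function('j')(V) = Mul(2, V, Add(-8, V)) (Function('j')(V) = Mul(Add(-8, V), Mul(2, V)) = Mul(2, V, Add(-8, V)))
Function('L')(w) = Rational(335, 3) (Function('L')(w) = Mul(Rational(5, 9), 201) = Rational(335, 3))
u = 111 (u = Add(Mul(2, -5, Add(-8, -5)), Mul(-1, 19)) = Add(Mul(2, -5, -13), -19) = Add(130, -19) = 111)
Add(Add(12602, u), Function('L')(-94)) = Add(Add(12602, 111), Rational(335, 3)) = Add(12713, Rational(335, 3)) = Rational(38474, 3)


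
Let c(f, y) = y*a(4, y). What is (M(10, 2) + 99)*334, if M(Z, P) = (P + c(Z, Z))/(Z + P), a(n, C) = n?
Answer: 34235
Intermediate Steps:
c(f, y) = 4*y (c(f, y) = y*4 = 4*y)
M(Z, P) = (P + 4*Z)/(P + Z) (M(Z, P) = (P + 4*Z)/(Z + P) = (P + 4*Z)/(P + Z))
(M(10, 2) + 99)*334 = ((2 + 4*10)/(2 + 10) + 99)*334 = ((2 + 40)/12 + 99)*334 = ((1/12)*42 + 99)*334 = (7/2 + 99)*334 = (205/2)*334 = 34235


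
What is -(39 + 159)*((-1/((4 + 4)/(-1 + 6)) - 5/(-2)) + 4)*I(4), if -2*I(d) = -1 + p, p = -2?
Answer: -13959/8 ≈ -1744.9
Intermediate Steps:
I(d) = 3/2 (I(d) = -(-1 - 2)/2 = -½*(-3) = 3/2)
-(39 + 159)*((-1/((4 + 4)/(-1 + 6)) - 5/(-2)) + 4)*I(4) = -(39 + 159)*((-1/((4 + 4)/(-1 + 6)) - 5/(-2)) + 4)*(3/2) = -198*((-1/(8/5) - 5*(-½)) + 4)*(3/2) = -198*((-1/(8*(⅕)) + 5/2) + 4)*(3/2) = -198*((-1/8/5 + 5/2) + 4)*(3/2) = -198*((-1*5/8 + 5/2) + 4)*(3/2) = -198*((-5/8 + 5/2) + 4)*(3/2) = -198*(15/8 + 4)*(3/2) = -198*(47/8)*(3/2) = -198*141/16 = -1*13959/8 = -13959/8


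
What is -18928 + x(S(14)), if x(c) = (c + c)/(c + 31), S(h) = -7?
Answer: -227143/12 ≈ -18929.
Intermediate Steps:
x(c) = 2*c/(31 + c) (x(c) = (2*c)/(31 + c) = 2*c/(31 + c))
-18928 + x(S(14)) = -18928 + 2*(-7)/(31 - 7) = -18928 + 2*(-7)/24 = -18928 + 2*(-7)*(1/24) = -18928 - 7/12 = -227143/12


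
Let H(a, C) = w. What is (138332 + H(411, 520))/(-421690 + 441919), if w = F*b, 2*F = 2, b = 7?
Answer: 46113/6743 ≈ 6.8386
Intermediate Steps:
F = 1 (F = (1/2)*2 = 1)
w = 7 (w = 1*7 = 7)
H(a, C) = 7
(138332 + H(411, 520))/(-421690 + 441919) = (138332 + 7)/(-421690 + 441919) = 138339/20229 = 138339*(1/20229) = 46113/6743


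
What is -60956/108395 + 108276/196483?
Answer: -4902872/434648465 ≈ -0.011280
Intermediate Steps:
-60956/108395 + 108276/196483 = -60956*1/108395 + 108276*(1/196483) = -8708/15485 + 15468/28069 = -4902872/434648465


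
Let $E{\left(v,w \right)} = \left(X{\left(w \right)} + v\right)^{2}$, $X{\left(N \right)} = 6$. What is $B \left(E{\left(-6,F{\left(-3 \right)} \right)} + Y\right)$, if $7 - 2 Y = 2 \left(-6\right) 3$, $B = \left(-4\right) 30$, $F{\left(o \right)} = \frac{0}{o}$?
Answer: $-2580$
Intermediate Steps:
$F{\left(o \right)} = 0$
$E{\left(v,w \right)} = \left(6 + v\right)^{2}$
$B = -120$
$Y = \frac{43}{2}$ ($Y = \frac{7}{2} - \frac{2 \left(-6\right) 3}{2} = \frac{7}{2} - \frac{\left(-12\right) 3}{2} = \frac{7}{2} - -18 = \frac{7}{2} + 18 = \frac{43}{2} \approx 21.5$)
$B \left(E{\left(-6,F{\left(-3 \right)} \right)} + Y\right) = - 120 \left(\left(6 - 6\right)^{2} + \frac{43}{2}\right) = - 120 \left(0^{2} + \frac{43}{2}\right) = - 120 \left(0 + \frac{43}{2}\right) = \left(-120\right) \frac{43}{2} = -2580$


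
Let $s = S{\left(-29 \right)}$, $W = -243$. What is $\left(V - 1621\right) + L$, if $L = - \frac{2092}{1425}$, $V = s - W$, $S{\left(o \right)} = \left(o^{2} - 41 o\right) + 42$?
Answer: $\frac{986858}{1425} \approx 692.53$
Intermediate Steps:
$S{\left(o \right)} = 42 + o^{2} - 41 o$
$s = 2072$ ($s = 42 + \left(-29\right)^{2} - -1189 = 42 + 841 + 1189 = 2072$)
$V = 2315$ ($V = 2072 - -243 = 2072 + 243 = 2315$)
$L = - \frac{2092}{1425}$ ($L = \left(-2092\right) \frac{1}{1425} = - \frac{2092}{1425} \approx -1.4681$)
$\left(V - 1621\right) + L = \left(2315 - 1621\right) - \frac{2092}{1425} = 694 - \frac{2092}{1425} = \frac{986858}{1425}$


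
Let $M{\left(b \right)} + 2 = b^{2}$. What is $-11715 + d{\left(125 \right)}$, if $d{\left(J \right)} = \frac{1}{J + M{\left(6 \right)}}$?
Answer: $- \frac{1862684}{159} \approx -11715.0$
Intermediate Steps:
$M{\left(b \right)} = -2 + b^{2}$
$d{\left(J \right)} = \frac{1}{34 + J}$ ($d{\left(J \right)} = \frac{1}{J - \left(2 - 6^{2}\right)} = \frac{1}{J + \left(-2 + 36\right)} = \frac{1}{J + 34} = \frac{1}{34 + J}$)
$-11715 + d{\left(125 \right)} = -11715 + \frac{1}{34 + 125} = -11715 + \frac{1}{159} = - \frac{1862684}{159}$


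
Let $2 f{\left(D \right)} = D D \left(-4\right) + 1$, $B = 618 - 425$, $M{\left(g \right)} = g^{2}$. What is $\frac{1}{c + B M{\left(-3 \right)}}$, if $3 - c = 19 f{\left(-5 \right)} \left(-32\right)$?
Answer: $- \frac{1}{28356} \approx -3.5266 \cdot 10^{-5}$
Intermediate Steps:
$B = 193$
$f{\left(D \right)} = \frac{1}{2} - 2 D^{2}$ ($f{\left(D \right)} = \frac{D D \left(-4\right) + 1}{2} = \frac{D^{2} \left(-4\right) + 1}{2} = \frac{- 4 D^{2} + 1}{2} = \frac{1 - 4 D^{2}}{2} = \frac{1}{2} - 2 D^{2}$)
$c = -30093$ ($c = 3 - 19 \left(\frac{1}{2} - 2 \left(-5\right)^{2}\right) \left(-32\right) = 3 - 19 \left(\frac{1}{2} - 50\right) \left(-32\right) = 3 - 19 \left(- \frac{99}{2}\right) \left(-32\right) = 3 - \left(- \frac{1881}{2}\right) \left(-32\right) = 3 - 30096 = -30093$)
$\frac{1}{c + B M{\left(-3 \right)}} = \frac{1}{-30093 + 193 \left(-3\right)^{2}} = \frac{1}{-30093 + 193 \cdot 9} = \frac{1}{-30093 + 1737} = \frac{1}{-28356} = - \frac{1}{28356}$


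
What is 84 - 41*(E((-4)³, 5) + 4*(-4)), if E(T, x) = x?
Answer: 535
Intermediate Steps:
84 - 41*(E((-4)³, 5) + 4*(-4)) = 84 - 41*(5 + 4*(-4)) = 84 - 41*(5 - 16) = 84 - 41*(-11) = 84 + 451 = 535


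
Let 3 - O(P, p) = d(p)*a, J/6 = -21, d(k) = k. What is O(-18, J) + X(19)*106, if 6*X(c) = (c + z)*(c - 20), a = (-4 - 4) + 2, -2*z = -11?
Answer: -7115/6 ≈ -1185.8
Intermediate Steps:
z = 11/2 (z = -½*(-11) = 11/2 ≈ 5.5000)
a = -6 (a = -8 + 2 = -6)
J = -126 (J = 6*(-21) = -126)
O(P, p) = 3 + 6*p (O(P, p) = 3 - p*(-6) = 3 - (-6)*p = 3 + 6*p)
X(c) = (-20 + c)*(11/2 + c)/6 (X(c) = ((c + 11/2)*(c - 20))/6 = ((11/2 + c)*(-20 + c))/6 = ((-20 + c)*(11/2 + c))/6 = (-20 + c)*(11/2 + c)/6)
O(-18, J) + X(19)*106 = (3 + 6*(-126)) + (-55/3 - 29/12*19 + (⅙)*19²)*106 = (3 - 756) + (-55/3 - 551/12 + (⅙)*361)*106 = -753 + (-55/3 - 551/12 + 361/6)*106 = -753 - 49/12*106 = -753 - 2597/6 = -7115/6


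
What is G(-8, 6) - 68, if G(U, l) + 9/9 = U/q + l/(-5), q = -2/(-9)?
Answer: -531/5 ≈ -106.20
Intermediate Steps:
q = 2/9 (q = -2*(-⅑) = 2/9 ≈ 0.22222)
G(U, l) = -1 - l/5 + 9*U/2 (G(U, l) = -1 + (U/(2/9) + l/(-5)) = -1 + (U*(9/2) + l*(-⅕)) = -1 + (9*U/2 - l/5) = -1 + (-l/5 + 9*U/2) = -1 - l/5 + 9*U/2)
G(-8, 6) - 68 = (-1 - ⅕*6 + (9/2)*(-8)) - 68 = (-1 - 6/5 - 36) - 68 = -191/5 - 68 = -531/5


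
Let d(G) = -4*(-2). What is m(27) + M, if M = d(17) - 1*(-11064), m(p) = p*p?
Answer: 11801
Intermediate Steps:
d(G) = 8
m(p) = p**2
M = 11072 (M = 8 - 1*(-11064) = 8 + 11064 = 11072)
m(27) + M = 27**2 + 11072 = 729 + 11072 = 11801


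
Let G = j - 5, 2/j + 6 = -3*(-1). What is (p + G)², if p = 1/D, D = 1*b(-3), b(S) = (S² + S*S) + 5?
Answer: 150544/4761 ≈ 31.620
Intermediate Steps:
j = -⅔ (j = 2/(-6 - 3*(-1)) = 2/(-6 + 3) = 2/(-3) = 2*(-⅓) = -⅔ ≈ -0.66667)
b(S) = 5 + 2*S² (b(S) = (S² + S²) + 5 = 2*S² + 5 = 5 + 2*S²)
D = 23 (D = 1*(5 + 2*(-3)²) = 1*(5 + 2*9) = 1*(5 + 18) = 1*23 = 23)
G = -17/3 (G = -⅔ - 5 = -17/3 ≈ -5.6667)
p = 1/23 ≈ 0.043478
(p + G)² = (1/23 - 17/3)² = (-388/69)² = 150544/4761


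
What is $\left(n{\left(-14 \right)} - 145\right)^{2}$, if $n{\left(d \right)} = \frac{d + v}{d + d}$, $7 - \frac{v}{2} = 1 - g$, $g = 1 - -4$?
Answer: $\frac{1034289}{49} \approx 21108.0$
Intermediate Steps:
$g = 5$ ($g = 1 + 4 = 5$)
$v = 22$ ($v = 14 - 2 \left(1 - 5\right) = 14 - -8 = 14 + 8 = 22$)
$n{\left(d \right)} = \frac{22 + d}{2 d}$ ($n{\left(d \right)} = \frac{d + 22}{d + d} = \frac{22 + d}{2 d}$)
$\left(n{\left(-14 \right)} - 145\right)^{2} = \left(\frac{22 - 14}{2 \left(-14\right)} - 145\right)^{2} = \left(\frac{1}{2} \left(- \frac{1}{14}\right) 8 - 145\right)^{2} = \left(- \frac{2}{7} - 145\right)^{2} = \left(- \frac{1017}{7}\right)^{2} = \frac{1034289}{49}$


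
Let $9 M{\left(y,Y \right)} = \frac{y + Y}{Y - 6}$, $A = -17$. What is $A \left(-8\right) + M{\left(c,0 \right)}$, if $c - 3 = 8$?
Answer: $\frac{7333}{54} \approx 135.8$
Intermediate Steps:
$c = 11$ ($c = 3 + 8 = 11$)
$M{\left(y,Y \right)} = \frac{Y + y}{9 \left(-6 + Y\right)}$ ($M{\left(y,Y \right)} = \frac{\left(y + Y\right) \frac{1}{Y - 6}}{9} = \frac{\left(Y + y\right) \frac{1}{-6 + Y}}{9} = \frac{\frac{1}{-6 + Y} \left(Y + y\right)}{9} = \frac{Y + y}{9 \left(-6 + Y\right)}$)
$A \left(-8\right) + M{\left(c,0 \right)} = \left(-17\right) \left(-8\right) + \frac{0 + 11}{9 \left(-6 + 0\right)} = 136 + \frac{1}{9} \frac{1}{-6} \cdot 11 = 136 + \frac{1}{9} \left(- \frac{1}{6}\right) 11 = 136 - \frac{11}{54} = \frac{7333}{54}$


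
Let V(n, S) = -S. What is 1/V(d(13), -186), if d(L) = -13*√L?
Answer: 1/186 ≈ 0.0053763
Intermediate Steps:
1/V(d(13), -186) = 1/(-1*(-186)) = 1/186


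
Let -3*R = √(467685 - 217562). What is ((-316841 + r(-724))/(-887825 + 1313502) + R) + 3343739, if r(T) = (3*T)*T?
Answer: 1423354041990/425677 - √250123/3 ≈ 3.3436e+6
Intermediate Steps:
r(T) = 3*T²
R = -√250123/3 (R = -√(467685 - 217562)/3 = -√250123/3 ≈ -166.71)
((-316841 + r(-724))/(-887825 + 1313502) + R) + 3343739 = ((-316841 + 3*(-724)²)/(-887825 + 1313502) - √250123/3) + 3343739 = ((-316841 + 3*524176)/425677 - √250123/3) + 3343739 = ((-316841 + 1572528)*(1/425677) - √250123/3) + 3343739 = (1255687*(1/425677) - √250123/3) + 3343739 = (1255687/425677 - √250123/3) + 3343739 = 1423354041990/425677 - √250123/3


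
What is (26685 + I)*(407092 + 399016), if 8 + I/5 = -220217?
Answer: -866114679520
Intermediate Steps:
I = -1101125 (I = -40 + 5*(-220217) = -40 - 1101085 = -1101125)
(26685 + I)*(407092 + 399016) = (26685 - 1101125)*(407092 + 399016) = -1074440*806108 = -866114679520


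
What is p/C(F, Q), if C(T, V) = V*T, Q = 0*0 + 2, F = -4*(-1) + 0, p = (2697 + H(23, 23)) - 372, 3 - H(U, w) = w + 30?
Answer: 2275/8 ≈ 284.38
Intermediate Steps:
H(U, w) = -27 - w (H(U, w) = 3 - (w + 30) = 3 - (30 + w) = 3 + (-30 - w) = -27 - w)
p = 2275 (p = (2697 + (-27 - 1*23)) - 372 = (2697 + (-27 - 23)) - 372 = (2697 - 50) - 372 = 2647 - 372 = 2275)
F = 4 (F = 4 + 0 = 4)
Q = 2 (Q = 0 + 2 = 2)
C(T, V) = T*V
p/C(F, Q) = 2275/((4*2)) = 2275/8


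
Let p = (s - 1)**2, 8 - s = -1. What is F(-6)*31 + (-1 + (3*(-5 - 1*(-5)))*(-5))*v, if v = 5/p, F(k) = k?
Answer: -11909/64 ≈ -186.08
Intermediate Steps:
s = 9 (s = 8 - 1*(-1) = 8 + 1 = 9)
p = 64 (p = (9 - 1)**2 = 8**2 = 64)
v = 5/64 ≈ 0.078125
F(-6)*31 + (-1 + (3*(-5 - 1*(-5)))*(-5))*v = -6*31 + (-1 + (3*(-5 - 1*(-5)))*(-5))*(5/64) = -186 + (-1 + (3*(-5 + 5))*(-5))*(5/64) = -186 + (-1 + (3*0)*(-5))*(5/64) = -186 + (-1 + 0*(-5))*(5/64) = -186 + (-1 + 0)*(5/64) = -186 - 1*5/64 = -186 - 5/64 = -11909/64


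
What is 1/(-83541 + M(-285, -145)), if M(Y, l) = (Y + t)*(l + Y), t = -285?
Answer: 1/161559 ≈ 6.1897e-6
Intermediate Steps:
M(Y, l) = (-285 + Y)*(Y + l) (M(Y, l) = (Y - 285)*(l + Y) = (-285 + Y)*(Y + l))
1/(-83541 + M(-285, -145)) = 1/(-83541 + ((-285)² - 285*(-285) - 285*(-145) - 285*(-145))) = 1/(-83541 + (81225 + 81225 + 41325 + 41325)) = 1/(-83541 + 245100) = 1/161559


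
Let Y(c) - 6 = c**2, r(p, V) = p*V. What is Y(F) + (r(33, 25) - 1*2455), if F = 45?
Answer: 401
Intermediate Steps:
r(p, V) = V*p
Y(c) = 6 + c**2
Y(F) + (r(33, 25) - 1*2455) = (6 + 45**2) + (25*33 - 1*2455) = (6 + 2025) + (825 - 2455) = 2031 - 1630 = 401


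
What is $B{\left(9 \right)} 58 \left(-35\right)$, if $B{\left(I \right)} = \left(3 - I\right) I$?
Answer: $109620$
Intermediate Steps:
$B{\left(I \right)} = I \left(3 - I\right)$
$B{\left(9 \right)} 58 \left(-35\right) = 9 \left(3 - 9\right) 58 \left(-35\right) = 9 \left(-6\right) 58 \left(-35\right) = \left(-54\right) 58 \left(-35\right) = \left(-3132\right) \left(-35\right) = 109620$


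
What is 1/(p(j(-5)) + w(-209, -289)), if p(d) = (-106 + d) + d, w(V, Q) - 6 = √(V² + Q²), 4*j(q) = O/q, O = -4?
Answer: 1245/1466023 + 25*√127202/2932046 ≈ 0.0038902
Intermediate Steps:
j(q) = -1/q (j(q) = (-4/q)/4 = -1/q)
w(V, Q) = 6 + √(Q² + V²) (w(V, Q) = 6 + √(V² + Q²) = 6 + √(Q² + V²))
p(d) = -106 + 2*d
1/(p(j(-5)) + w(-209, -289)) = 1/((-106 + 2*(-1/(-5))) + (6 + √((-289)² + (-209)²))) = 1/((-106 + 2*(-1*(-⅕))) + (6 + √(83521 + 43681))) = 1/((-106 + 2*(⅕)) + (6 + √127202)) = 1/((-106 + ⅖) + (6 + √127202)) = 1/(-528/5 + (6 + √127202)) = 1/(-498/5 + √127202)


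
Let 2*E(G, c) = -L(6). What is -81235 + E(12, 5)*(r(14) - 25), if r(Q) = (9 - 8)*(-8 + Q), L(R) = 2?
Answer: -81216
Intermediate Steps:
r(Q) = -8 + Q (r(Q) = 1*(-8 + Q) = -8 + Q)
E(G, c) = -1 (E(G, c) = (-1*2)/2 = (1/2)*(-2) = -1)
-81235 + E(12, 5)*(r(14) - 25) = -81235 - ((-8 + 14) - 25) = -81235 - (6 - 25) = -81235 - 1*(-19) = -81235 + 19 = -81216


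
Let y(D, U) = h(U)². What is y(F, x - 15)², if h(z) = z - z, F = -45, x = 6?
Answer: 0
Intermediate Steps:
h(z) = 0
y(D, U) = 0 (y(D, U) = 0² = 0)
y(F, x - 15)² = 0² = 0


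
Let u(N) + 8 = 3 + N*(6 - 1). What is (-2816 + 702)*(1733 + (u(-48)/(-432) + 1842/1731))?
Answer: -457026849125/124632 ≈ -3.6670e+6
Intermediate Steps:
u(N) = -5 + 5*N (u(N) = -8 + (3 + N*(6 - 1)) = -8 + (3 + N*5) = -8 + (3 + 5*N) = -5 + 5*N)
(-2816 + 702)*(1733 + (u(-48)/(-432) + 1842/1731)) = (-2816 + 702)*(1733 + ((-5 + 5*(-48))/(-432) + 1842/1731)) = -2114*(1733 + ((-5 - 240)*(-1/432) + 1842*(1/1731))) = -2114*(1733 + (-245*(-1/432) + 614/577)) = -2114*(1733 + (245/432 + 614/577)) = -2114*(1733 + 406613/249264) = -2114*432381125/249264 = -457026849125/124632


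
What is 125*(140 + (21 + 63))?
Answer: 28000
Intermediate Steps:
125*(140 + (21 + 63)) = 125*(140 + 84) = 125*224 = 28000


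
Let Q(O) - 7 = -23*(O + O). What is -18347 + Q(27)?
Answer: -19582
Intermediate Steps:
Q(O) = 7 - 46*O (Q(O) = 7 - 23*(O + O) = 7 - 46*O)
-18347 + Q(27) = -18347 + (7 - 46*27) = -18347 + (7 - 1242) = -18347 - 1235 = -19582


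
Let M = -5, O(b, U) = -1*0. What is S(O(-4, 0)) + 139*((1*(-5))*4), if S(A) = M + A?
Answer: -2785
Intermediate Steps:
O(b, U) = 0
S(A) = -5 + A
S(O(-4, 0)) + 139*((1*(-5))*4) = (-5 + 0) + 139*((1*(-5))*4) = -5 + 139*(-5*4) = -5 + 139*(-20) = -5 - 2780 = -2785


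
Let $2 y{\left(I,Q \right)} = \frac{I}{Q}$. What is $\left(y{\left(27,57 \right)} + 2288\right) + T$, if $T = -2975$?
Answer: $- \frac{26097}{38} \approx -686.76$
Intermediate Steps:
$y{\left(I,Q \right)} = \frac{I}{2 Q}$ ($y{\left(I,Q \right)} = \frac{I \frac{1}{Q}}{2} = \frac{I}{2 Q}$)
$\left(y{\left(27,57 \right)} + 2288\right) + T = \left(\frac{1}{2} \cdot 27 \cdot \frac{1}{57} + 2288\right) - 2975 = \left(\frac{9}{38} + 2288\right) - 2975 = \frac{86953}{38} - 2975 = - \frac{26097}{38}$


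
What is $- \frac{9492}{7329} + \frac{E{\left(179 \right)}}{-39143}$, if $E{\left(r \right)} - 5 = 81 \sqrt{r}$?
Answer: $- \frac{17694381}{13660907} - \frac{81 \sqrt{179}}{39143} \approx -1.3229$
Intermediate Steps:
$E{\left(r \right)} = 5 + 81 \sqrt{r}$
$- \frac{9492}{7329} + \frac{E{\left(179 \right)}}{-39143} = - \frac{9492}{7329} + \frac{5 + 81 \sqrt{179}}{-39143} = \left(-9492\right) \frac{1}{7329} + \left(5 + 81 \sqrt{179}\right) \left(- \frac{1}{39143}\right) = - \frac{452}{349} - \left(\frac{5}{39143} + \frac{81 \sqrt{179}}{39143}\right) = - \frac{17694381}{13660907} - \frac{81 \sqrt{179}}{39143}$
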